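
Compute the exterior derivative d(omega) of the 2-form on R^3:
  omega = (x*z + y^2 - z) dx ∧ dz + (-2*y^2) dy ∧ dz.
d(omega) = (-2*y) dx ∧ dy ∧ dz

For a 2-form omega = sum_{i<j} g_{ij} dx_i ∧ dx_j, the exterior derivative is
  d(omega) = sum_{i<j} d(g_{ij}) ∧ dx_i ∧ dx_j = sum_{i<j, k} (∂g_{ij}/∂x_k) dx_k ∧ dx_i ∧ dx_j.
Expand each term, using dx_k ∧ dx_i ∧ dx_j = sgn(permutation) dx_{(a)} ∧ dx_{(b)} ∧ dx_{(c)} with (a < b < c) sorted:
  d(x*z + y^2 - z) includes (∂/∂y)(x*z + y^2 - z) dy = (2*y) dy, which multiplied by dx ∧ dz gives (-2*y) dx ∧ dy ∧ dz
Collecting like 3-forms: d(omega) = (-2*y) dx ∧ dy ∧ dz.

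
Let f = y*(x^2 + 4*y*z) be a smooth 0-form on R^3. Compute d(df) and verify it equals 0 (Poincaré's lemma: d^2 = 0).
d(df) = 0

Step 1: df = sum_i (∂f/∂x_i) dx_i = (2*x*y) dx + (x^2 + 8*y*z) dy + (4*y^2) dz.
Step 2: Apply d again. Using the 1-form formula, the coefficient of dx ∧ dy in d(df) is ∂^2 f/∂x ∂y - ∂^2 f/∂y ∂x = (2*x) - (2*x) = 0 (equality of mixed partials for smooth f).
Similarly for dx ∧ dz and dy ∧ dz — all coefficients vanish. So d(df) = 0.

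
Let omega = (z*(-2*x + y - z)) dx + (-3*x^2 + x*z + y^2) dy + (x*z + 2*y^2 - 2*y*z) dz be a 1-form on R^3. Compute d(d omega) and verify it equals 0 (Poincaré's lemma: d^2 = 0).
d(d omega) = 0

Step 1: d omega = sum_{i<j} (∂f_j/∂x_i - ∂f_i/∂x_j) dx_i ∧ dx_j:
  coeff of dx ∧ dy: -6*x
  coeff of dx ∧ dz: 2*x - y + 3*z
  coeff of dy ∧ dz: -x + 4*y - 2*z
Step 2: Apply d again to each 2-form coefficient. The only possible 3-form in R^3 is dx ∧ dy ∧ dz, with coefficient
  ∂(coeff of dy∧dz)/∂x - ∂(coeff of dx∧dz)/∂y + ∂(coeff of dx∧dy)/∂z
  = ∂/∂x (-x + 4*y - 2*z) - ∂/∂y (2*x - y + 3*z) + ∂/∂z (-6*x).
Each of these terms simplifies to sums of mixed partials that cancel in pairs. The result is 0 (by equality of mixed partials for smooth functions — Schwarz / Clairaut).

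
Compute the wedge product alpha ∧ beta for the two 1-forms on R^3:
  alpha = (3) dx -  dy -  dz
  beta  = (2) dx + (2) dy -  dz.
alpha ∧ beta = (8) dx ∧ dy + (-1) dx ∧ dz + (3) dy ∧ dz

Distribute the wedge, using dx_i ∧ dx_j = -dx_j ∧ dx_i and dx_i ∧ dx_i = 0. For each pair (i, j) with i < j, the coefficient of dx_i ∧ dx_j in alpha ∧ beta is (alpha_i * beta_j - alpha_j * beta_i). Collecting: alpha ∧ beta = (8) dx ∧ dy + (-1) dx ∧ dz + (3) dy ∧ dz.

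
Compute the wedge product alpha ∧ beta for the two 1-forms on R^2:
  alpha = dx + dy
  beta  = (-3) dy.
alpha ∧ beta = (-3) dx ∧ dy

Distribute the wedge, using dx_i ∧ dx_j = -dx_j ∧ dx_i and dx_i ∧ dx_i = 0. For each pair (i, j) with i < j, the coefficient of dx_i ∧ dx_j in alpha ∧ beta is (alpha_i * beta_j - alpha_j * beta_i). Collecting: alpha ∧ beta = (-3) dx ∧ dy.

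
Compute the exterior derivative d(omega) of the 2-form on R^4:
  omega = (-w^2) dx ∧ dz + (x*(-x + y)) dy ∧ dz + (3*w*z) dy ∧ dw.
d(omega) = (-2*w) dx ∧ dz ∧ dw + (-2*x + y) dx ∧ dy ∧ dz + (-3*w) dy ∧ dz ∧ dw

For a 2-form omega = sum_{i<j} g_{ij} dx_i ∧ dx_j, the exterior derivative is
  d(omega) = sum_{i<j} d(g_{ij}) ∧ dx_i ∧ dx_j = sum_{i<j, k} (∂g_{ij}/∂x_k) dx_k ∧ dx_i ∧ dx_j.
Expand each term, using dx_k ∧ dx_i ∧ dx_j = sgn(permutation) dx_{(a)} ∧ dx_{(b)} ∧ dx_{(c)} with (a < b < c) sorted:
  d(-w^2) includes (∂/∂w)(-w^2) dw = (-2*w) dw, which multiplied by dx ∧ dz gives (-2*w) dx ∧ dz ∧ dw
  d(x*(-x + y)) includes (∂/∂x)(x*(-x + y)) dx = (-2*x + y) dx, which multiplied by dy ∧ dz gives (-2*x + y) dx ∧ dy ∧ dz
  d(3*w*z) includes (∂/∂z)(3*w*z) dz = (3*w) dz, which multiplied by dy ∧ dw gives (-3*w) dy ∧ dz ∧ dw
Collecting like 3-forms: d(omega) = (-2*w) dx ∧ dz ∧ dw + (-2*x + y) dx ∧ dy ∧ dz + (-3*w) dy ∧ dz ∧ dw.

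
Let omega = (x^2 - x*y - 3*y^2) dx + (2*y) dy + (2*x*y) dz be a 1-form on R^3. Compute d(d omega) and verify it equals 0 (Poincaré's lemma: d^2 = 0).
d(d omega) = 0

Step 1: d omega = sum_{i<j} (∂f_j/∂x_i - ∂f_i/∂x_j) dx_i ∧ dx_j:
  coeff of dx ∧ dy: x + 6*y
  coeff of dx ∧ dz: 2*y
  coeff of dy ∧ dz: 2*x
Step 2: Apply d again to each 2-form coefficient. The only possible 3-form in R^3 is dx ∧ dy ∧ dz, with coefficient
  ∂(coeff of dy∧dz)/∂x - ∂(coeff of dx∧dz)/∂y + ∂(coeff of dx∧dy)/∂z
  = ∂/∂x (2*x) - ∂/∂y (2*y) + ∂/∂z (x + 6*y).
Each of these terms simplifies to sums of mixed partials that cancel in pairs. The result is 0 (by equality of mixed partials for smooth functions — Schwarz / Clairaut).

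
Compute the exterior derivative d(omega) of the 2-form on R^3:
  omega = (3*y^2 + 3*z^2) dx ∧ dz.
d(omega) = (-6*y) dx ∧ dy ∧ dz

For a 2-form omega = sum_{i<j} g_{ij} dx_i ∧ dx_j, the exterior derivative is
  d(omega) = sum_{i<j} d(g_{ij}) ∧ dx_i ∧ dx_j = sum_{i<j, k} (∂g_{ij}/∂x_k) dx_k ∧ dx_i ∧ dx_j.
Expand each term, using dx_k ∧ dx_i ∧ dx_j = sgn(permutation) dx_{(a)} ∧ dx_{(b)} ∧ dx_{(c)} with (a < b < c) sorted:
  d(3*y^2 + 3*z^2) includes (∂/∂y)(3*y^2 + 3*z^2) dy = (6*y) dy, which multiplied by dx ∧ dz gives (-6*y) dx ∧ dy ∧ dz
Collecting like 3-forms: d(omega) = (-6*y) dx ∧ dy ∧ dz.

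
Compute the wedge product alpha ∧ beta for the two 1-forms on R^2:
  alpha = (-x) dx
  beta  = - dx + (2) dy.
alpha ∧ beta = (-2*x) dx ∧ dy

Distribute the wedge, using dx_i ∧ dx_j = -dx_j ∧ dx_i and dx_i ∧ dx_i = 0. For each pair (i, j) with i < j, the coefficient of dx_i ∧ dx_j in alpha ∧ beta is (alpha_i * beta_j - alpha_j * beta_i). Collecting: alpha ∧ beta = (-2*x) dx ∧ dy.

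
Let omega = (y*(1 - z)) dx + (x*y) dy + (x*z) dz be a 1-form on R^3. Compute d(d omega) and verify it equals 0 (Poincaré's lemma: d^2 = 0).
d(d omega) = 0

Step 1: d omega = sum_{i<j} (∂f_j/∂x_i - ∂f_i/∂x_j) dx_i ∧ dx_j:
  coeff of dx ∧ dy: y + z - 1
  coeff of dx ∧ dz: y + z
  coeff of dy ∧ dz: 0
Step 2: Apply d again to each 2-form coefficient. The only possible 3-form in R^3 is dx ∧ dy ∧ dz, with coefficient
  ∂(coeff of dy∧dz)/∂x - ∂(coeff of dx∧dz)/∂y + ∂(coeff of dx∧dy)/∂z
  = ∂/∂x (0) - ∂/∂y (y + z) + ∂/∂z (y + z - 1).
Each of these terms simplifies to sums of mixed partials that cancel in pairs. The result is 0 (by equality of mixed partials for smooth functions — Schwarz / Clairaut).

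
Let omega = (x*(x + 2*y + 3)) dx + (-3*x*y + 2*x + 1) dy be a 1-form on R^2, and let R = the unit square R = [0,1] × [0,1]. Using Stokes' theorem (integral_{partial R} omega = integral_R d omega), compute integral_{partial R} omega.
integral_(partial R) omega = -1/2

Stokes: integral_partial_R omega = integral_R d omega with d omega = (∂Q/∂x - ∂P/∂y) dx ∧ dy.
  ∂Q/∂x = 2 - 3*y
  ∂P/∂y = 2*x
  integrand = ∂Q/∂x - ∂P/∂y = -2*x - 3*y + 2.
Integrating over R: integral_0^1 integral_0^1 (-2*x - 3*y + 2) dx dy = -1/2.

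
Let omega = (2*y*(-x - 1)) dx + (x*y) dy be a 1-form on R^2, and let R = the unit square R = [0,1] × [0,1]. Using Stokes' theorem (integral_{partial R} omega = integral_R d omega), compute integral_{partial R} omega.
integral_(partial R) omega = 7/2

Stokes: integral_partial_R omega = integral_R d omega with d omega = (∂Q/∂x - ∂P/∂y) dx ∧ dy.
  ∂Q/∂x = y
  ∂P/∂y = -2*x - 2
  integrand = ∂Q/∂x - ∂P/∂y = 2*x + y + 2.
Integrating over R: integral_0^1 integral_0^1 (2*x + y + 2) dx dy = 7/2.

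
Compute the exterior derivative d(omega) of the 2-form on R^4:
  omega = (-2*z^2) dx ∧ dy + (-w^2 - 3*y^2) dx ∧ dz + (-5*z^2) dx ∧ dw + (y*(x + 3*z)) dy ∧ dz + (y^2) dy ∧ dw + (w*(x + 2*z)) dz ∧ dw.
d(omega) = (7*y - 4*z) dx ∧ dy ∧ dz + (-w + 10*z) dx ∧ dz ∧ dw

For a 2-form omega = sum_{i<j} g_{ij} dx_i ∧ dx_j, the exterior derivative is
  d(omega) = sum_{i<j} d(g_{ij}) ∧ dx_i ∧ dx_j = sum_{i<j, k} (∂g_{ij}/∂x_k) dx_k ∧ dx_i ∧ dx_j.
Expand each term, using dx_k ∧ dx_i ∧ dx_j = sgn(permutation) dx_{(a)} ∧ dx_{(b)} ∧ dx_{(c)} with (a < b < c) sorted:
  d(-2*z^2) includes (∂/∂z)(-2*z^2) dz = (-4*z) dz, which multiplied by dx ∧ dy gives (-4*z) dx ∧ dy ∧ dz
  d(-w^2 - 3*y^2) includes (∂/∂y)(-w^2 - 3*y^2) dy = (-6*y) dy, which multiplied by dx ∧ dz gives (6*y) dx ∧ dy ∧ dz
  d(-w^2 - 3*y^2) includes (∂/∂w)(-w^2 - 3*y^2) dw = (-2*w) dw, which multiplied by dx ∧ dz gives (-2*w) dx ∧ dz ∧ dw
  d(-5*z^2) includes (∂/∂z)(-5*z^2) dz = (-10*z) dz, which multiplied by dx ∧ dw gives (10*z) dx ∧ dz ∧ dw
  d(y*(x + 3*z)) includes (∂/∂x)(y*(x + 3*z)) dx = (y) dx, which multiplied by dy ∧ dz gives (y) dx ∧ dy ∧ dz
  d(w*(x + 2*z)) includes (∂/∂x)(w*(x + 2*z)) dx = (w) dx, which multiplied by dz ∧ dw gives (w) dx ∧ dz ∧ dw
Collecting like 3-forms: d(omega) = (7*y - 4*z) dx ∧ dy ∧ dz + (-w + 10*z) dx ∧ dz ∧ dw.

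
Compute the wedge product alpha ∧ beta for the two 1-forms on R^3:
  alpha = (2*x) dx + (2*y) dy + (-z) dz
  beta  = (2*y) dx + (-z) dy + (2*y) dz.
alpha ∧ beta = (-2*x*z - 4*y^2) dx ∧ dy + (2*y*(2*x + z)) dx ∧ dz + (4*y^2 - z^2) dy ∧ dz

Distribute the wedge, using dx_i ∧ dx_j = -dx_j ∧ dx_i and dx_i ∧ dx_i = 0. For each pair (i, j) with i < j, the coefficient of dx_i ∧ dx_j in alpha ∧ beta is (alpha_i * beta_j - alpha_j * beta_i). Collecting: alpha ∧ beta = (-2*x*z - 4*y^2) dx ∧ dy + (2*y*(2*x + z)) dx ∧ dz + (4*y^2 - z^2) dy ∧ dz.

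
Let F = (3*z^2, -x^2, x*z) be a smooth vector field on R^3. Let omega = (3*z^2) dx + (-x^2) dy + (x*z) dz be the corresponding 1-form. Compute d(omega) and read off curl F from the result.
d(omega) = (0) dy ∧ dz + (5*z) dz ∧ dx + (-2*x) dx ∧ dy; curl F = (0, 5*z, -2*x)

d omega = sum_{i<j} (∂f_j/∂x_i - ∂f_i/∂x_j) dx_i ∧ dx_j. Under the identification (dy ∧ dz, dz ∧ dx, dx ∧ dy) ↔ (e_x, e_y, e_z), the coefficients are exactly the components of curl F. Compute:
  ∂R/∂y - ∂Q/∂z = (0) - (0) = 0
  ∂P/∂z - ∂R/∂x = (6*z) - (z) = 5*z
  ∂Q/∂x - ∂P/∂y = (-2*x) - (0) = -2*x.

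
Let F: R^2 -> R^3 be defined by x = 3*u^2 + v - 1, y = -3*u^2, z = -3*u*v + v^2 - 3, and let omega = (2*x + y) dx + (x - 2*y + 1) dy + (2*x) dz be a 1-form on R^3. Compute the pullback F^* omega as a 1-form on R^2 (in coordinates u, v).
F^* omega = (-36*u^3 - 18*u^2*v + 6*u*v - 12*u - 6*v^2 + 6*v) du + (-18*u^3 + 12*u^2*v + 3*u^2 - 6*u*v + 6*u + 4*v^2 - 2*v - 2) dv

Using F^*(f dg) = (f ∘ F) d(g ∘ F), substitute each coordinate x_i by F_i(u, v) in f_i, and replace dx_i by d F_i = (∂F_i/∂u) du + (∂F_i/∂v) dv.
  For the x component: f_1(F) = 3*u^2 + 2*v - 2; d F_1 = (6*u) du + (1) dv
  For the y component: f_2(F) = 9*u^2 + v; d F_2 = (-6*u) du + (0) dv
  For the z component: f_3(F) = 6*u^2 + 2*v - 2; d F_3 = (-3*v) du + (-3*u + 2*v) dv
Combining and collecting du, dv coefficients:
  coeff of du: -36*u^3 - 18*u^2*v + 6*u*v - 12*u - 6*v^2 + 6*v
  coeff of dv: -18*u^3 + 12*u^2*v + 3*u^2 - 6*u*v + 6*u + 4*v^2 - 2*v - 2
F^* omega = (-36*u^3 - 18*u^2*v + 6*u*v - 12*u - 6*v^2 + 6*v) du + (-18*u^3 + 12*u^2*v + 3*u^2 - 6*u*v + 6*u + 4*v^2 - 2*v - 2) dv.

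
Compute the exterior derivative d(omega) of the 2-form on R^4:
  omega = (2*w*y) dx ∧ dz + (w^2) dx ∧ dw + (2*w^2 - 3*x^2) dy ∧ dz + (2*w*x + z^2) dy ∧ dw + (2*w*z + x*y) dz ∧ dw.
d(omega) = (-2*w - 6*x) dx ∧ dy ∧ dz + (3*y) dx ∧ dz ∧ dw + (4*w + x - 2*z) dy ∧ dz ∧ dw + (2*w) dx ∧ dy ∧ dw

For a 2-form omega = sum_{i<j} g_{ij} dx_i ∧ dx_j, the exterior derivative is
  d(omega) = sum_{i<j} d(g_{ij}) ∧ dx_i ∧ dx_j = sum_{i<j, k} (∂g_{ij}/∂x_k) dx_k ∧ dx_i ∧ dx_j.
Expand each term, using dx_k ∧ dx_i ∧ dx_j = sgn(permutation) dx_{(a)} ∧ dx_{(b)} ∧ dx_{(c)} with (a < b < c) sorted:
  d(2*w*y) includes (∂/∂y)(2*w*y) dy = (2*w) dy, which multiplied by dx ∧ dz gives (-2*w) dx ∧ dy ∧ dz
  d(2*w*y) includes (∂/∂w)(2*w*y) dw = (2*y) dw, which multiplied by dx ∧ dz gives (2*y) dx ∧ dz ∧ dw
  d(2*w^2 - 3*x^2) includes (∂/∂x)(2*w^2 - 3*x^2) dx = (-6*x) dx, which multiplied by dy ∧ dz gives (-6*x) dx ∧ dy ∧ dz
  d(2*w^2 - 3*x^2) includes (∂/∂w)(2*w^2 - 3*x^2) dw = (4*w) dw, which multiplied by dy ∧ dz gives (4*w) dy ∧ dz ∧ dw
  d(2*w*x + z^2) includes (∂/∂x)(2*w*x + z^2) dx = (2*w) dx, which multiplied by dy ∧ dw gives (2*w) dx ∧ dy ∧ dw
  d(2*w*x + z^2) includes (∂/∂z)(2*w*x + z^2) dz = (2*z) dz, which multiplied by dy ∧ dw gives (-2*z) dy ∧ dz ∧ dw
  d(2*w*z + x*y) includes (∂/∂x)(2*w*z + x*y) dx = (y) dx, which multiplied by dz ∧ dw gives (y) dx ∧ dz ∧ dw
  d(2*w*z + x*y) includes (∂/∂y)(2*w*z + x*y) dy = (x) dy, which multiplied by dz ∧ dw gives (x) dy ∧ dz ∧ dw
Collecting like 3-forms: d(omega) = (-2*w - 6*x) dx ∧ dy ∧ dz + (3*y) dx ∧ dz ∧ dw + (4*w + x - 2*z) dy ∧ dz ∧ dw + (2*w) dx ∧ dy ∧ dw.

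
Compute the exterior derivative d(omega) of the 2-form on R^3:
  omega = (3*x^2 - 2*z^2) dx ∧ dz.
d(omega) = 0

For a 2-form omega = sum_{i<j} g_{ij} dx_i ∧ dx_j, the exterior derivative is
  d(omega) = sum_{i<j} d(g_{ij}) ∧ dx_i ∧ dx_j = sum_{i<j, k} (∂g_{ij}/∂x_k) dx_k ∧ dx_i ∧ dx_j.
Expand each term, using dx_k ∧ dx_i ∧ dx_j = sgn(permutation) dx_{(a)} ∧ dx_{(b)} ∧ dx_{(c)} with (a < b < c) sorted:

Collecting like 3-forms: d(omega) = 0.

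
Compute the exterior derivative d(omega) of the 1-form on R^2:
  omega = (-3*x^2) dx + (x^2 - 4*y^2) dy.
d(omega) = (2*x) dx ∧ dy

For a 1-form omega = sum_i f_i dx_i, the exterior derivative is
  d(omega) = sum_{i < j} (∂f_j/∂x_i - ∂f_i/∂x_j) dx_i ∧ dx_j.
  coefficient of dx ∧ dy: ∂f_2/∂x - ∂f_1/∂y = ∂(x^2 - 4*y^2)/∂x - ∂(-3*x^2)/∂y = 2*x
Assembling: d(omega) = (2*x) dx ∧ dy.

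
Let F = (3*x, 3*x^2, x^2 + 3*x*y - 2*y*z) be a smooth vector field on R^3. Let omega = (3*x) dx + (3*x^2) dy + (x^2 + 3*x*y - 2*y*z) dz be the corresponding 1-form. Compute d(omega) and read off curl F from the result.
d(omega) = (3*x - 2*z) dy ∧ dz + (-2*x - 3*y) dz ∧ dx + (6*x) dx ∧ dy; curl F = (3*x - 2*z, -2*x - 3*y, 6*x)

d omega = sum_{i<j} (∂f_j/∂x_i - ∂f_i/∂x_j) dx_i ∧ dx_j. Under the identification (dy ∧ dz, dz ∧ dx, dx ∧ dy) ↔ (e_x, e_y, e_z), the coefficients are exactly the components of curl F. Compute:
  ∂R/∂y - ∂Q/∂z = (3*x - 2*z) - (0) = 3*x - 2*z
  ∂P/∂z - ∂R/∂x = (0) - (2*x + 3*y) = -2*x - 3*y
  ∂Q/∂x - ∂P/∂y = (6*x) - (0) = 6*x.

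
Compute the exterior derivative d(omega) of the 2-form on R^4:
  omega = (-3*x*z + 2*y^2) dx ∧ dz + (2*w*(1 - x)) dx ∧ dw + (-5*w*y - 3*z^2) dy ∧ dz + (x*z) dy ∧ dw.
d(omega) = (-4*y) dx ∧ dy ∧ dz + (-x - 5*y) dy ∧ dz ∧ dw + (z) dx ∧ dy ∧ dw

For a 2-form omega = sum_{i<j} g_{ij} dx_i ∧ dx_j, the exterior derivative is
  d(omega) = sum_{i<j} d(g_{ij}) ∧ dx_i ∧ dx_j = sum_{i<j, k} (∂g_{ij}/∂x_k) dx_k ∧ dx_i ∧ dx_j.
Expand each term, using dx_k ∧ dx_i ∧ dx_j = sgn(permutation) dx_{(a)} ∧ dx_{(b)} ∧ dx_{(c)} with (a < b < c) sorted:
  d(-3*x*z + 2*y^2) includes (∂/∂y)(-3*x*z + 2*y^2) dy = (4*y) dy, which multiplied by dx ∧ dz gives (-4*y) dx ∧ dy ∧ dz
  d(-5*w*y - 3*z^2) includes (∂/∂w)(-5*w*y - 3*z^2) dw = (-5*y) dw, which multiplied by dy ∧ dz gives (-5*y) dy ∧ dz ∧ dw
  d(x*z) includes (∂/∂x)(x*z) dx = (z) dx, which multiplied by dy ∧ dw gives (z) dx ∧ dy ∧ dw
  d(x*z) includes (∂/∂z)(x*z) dz = (x) dz, which multiplied by dy ∧ dw gives (-x) dy ∧ dz ∧ dw
Collecting like 3-forms: d(omega) = (-4*y) dx ∧ dy ∧ dz + (-x - 5*y) dy ∧ dz ∧ dw + (z) dx ∧ dy ∧ dw.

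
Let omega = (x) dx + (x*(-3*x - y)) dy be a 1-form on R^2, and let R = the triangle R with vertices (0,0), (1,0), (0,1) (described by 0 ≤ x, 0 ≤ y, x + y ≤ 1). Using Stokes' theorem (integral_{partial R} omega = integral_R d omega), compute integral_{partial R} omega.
integral_(partial R) omega = -7/6

Stokes: integral_partial_R omega = integral_R d omega with d omega = (∂Q/∂x - ∂P/∂y) dx ∧ dy.
  ∂Q/∂x = -6*x - y
  ∂P/∂y = 0
  integrand = ∂Q/∂x - ∂P/∂y = -6*x - y.
Integrating over R: integral_0^1 integral_0^{1-x} (-6*x - y) dy dx = -7/6.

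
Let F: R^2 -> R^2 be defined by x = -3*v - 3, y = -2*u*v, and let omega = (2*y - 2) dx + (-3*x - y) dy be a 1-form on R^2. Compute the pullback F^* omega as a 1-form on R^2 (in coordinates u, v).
F^* omega = (2*v*(-2*u*v - 9*v - 9)) du + (-4*u^2*v - 6*u*v - 18*u + 6) dv

Using F^*(f dg) = (f ∘ F) d(g ∘ F), substitute each coordinate x_i by F_i(u, v) in f_i, and replace dx_i by d F_i = (∂F_i/∂u) du + (∂F_i/∂v) dv.
  For the x component: f_1(F) = -4*u*v - 2; d F_1 = (0) du + (-3) dv
  For the y component: f_2(F) = 2*u*v + 9*v + 9; d F_2 = (-2*v) du + (-2*u) dv
Combining and collecting du, dv coefficients:
  coeff of du: 2*v*(-2*u*v - 9*v - 9)
  coeff of dv: -4*u^2*v - 6*u*v - 18*u + 6
F^* omega = (2*v*(-2*u*v - 9*v - 9)) du + (-4*u^2*v - 6*u*v - 18*u + 6) dv.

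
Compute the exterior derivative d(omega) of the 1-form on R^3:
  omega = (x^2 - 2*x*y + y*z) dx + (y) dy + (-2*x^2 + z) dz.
d(omega) = (2*x - z) dx ∧ dy + (-4*x - y) dx ∧ dz

For a 1-form omega = sum_i f_i dx_i, the exterior derivative is
  d(omega) = sum_{i < j} (∂f_j/∂x_i - ∂f_i/∂x_j) dx_i ∧ dx_j.
  coefficient of dx ∧ dy: ∂f_2/∂x - ∂f_1/∂y = ∂(y)/∂x - ∂(x^2 - 2*x*y + y*z)/∂y = 2*x - z
  coefficient of dx ∧ dz: ∂f_3/∂x - ∂f_1/∂z = ∂(-2*x^2 + z)/∂x - ∂(x^2 - 2*x*y + y*z)/∂z = -4*x - y
Assembling: d(omega) = (2*x - z) dx ∧ dy + (-4*x - y) dx ∧ dz.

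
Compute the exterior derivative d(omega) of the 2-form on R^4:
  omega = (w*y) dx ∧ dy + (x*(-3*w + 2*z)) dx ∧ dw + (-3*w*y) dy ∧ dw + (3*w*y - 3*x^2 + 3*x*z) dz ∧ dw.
d(omega) = (y) dx ∧ dy ∧ dw + (-8*x + 3*z) dx ∧ dz ∧ dw + (3*w) dy ∧ dz ∧ dw

For a 2-form omega = sum_{i<j} g_{ij} dx_i ∧ dx_j, the exterior derivative is
  d(omega) = sum_{i<j} d(g_{ij}) ∧ dx_i ∧ dx_j = sum_{i<j, k} (∂g_{ij}/∂x_k) dx_k ∧ dx_i ∧ dx_j.
Expand each term, using dx_k ∧ dx_i ∧ dx_j = sgn(permutation) dx_{(a)} ∧ dx_{(b)} ∧ dx_{(c)} with (a < b < c) sorted:
  d(w*y) includes (∂/∂w)(w*y) dw = (y) dw, which multiplied by dx ∧ dy gives (y) dx ∧ dy ∧ dw
  d(x*(-3*w + 2*z)) includes (∂/∂z)(x*(-3*w + 2*z)) dz = (2*x) dz, which multiplied by dx ∧ dw gives (-2*x) dx ∧ dz ∧ dw
  d(3*w*y - 3*x^2 + 3*x*z) includes (∂/∂x)(3*w*y - 3*x^2 + 3*x*z) dx = (-6*x + 3*z) dx, which multiplied by dz ∧ dw gives (-6*x + 3*z) dx ∧ dz ∧ dw
  d(3*w*y - 3*x^2 + 3*x*z) includes (∂/∂y)(3*w*y - 3*x^2 + 3*x*z) dy = (3*w) dy, which multiplied by dz ∧ dw gives (3*w) dy ∧ dz ∧ dw
Collecting like 3-forms: d(omega) = (y) dx ∧ dy ∧ dw + (-8*x + 3*z) dx ∧ dz ∧ dw + (3*w) dy ∧ dz ∧ dw.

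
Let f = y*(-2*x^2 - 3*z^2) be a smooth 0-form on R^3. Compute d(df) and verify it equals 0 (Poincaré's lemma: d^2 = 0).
d(df) = 0

Step 1: df = sum_i (∂f/∂x_i) dx_i = (-4*x*y) dx + (-2*x^2 - 3*z^2) dy + (-6*y*z) dz.
Step 2: Apply d again. Using the 1-form formula, the coefficient of dx ∧ dy in d(df) is ∂^2 f/∂x ∂y - ∂^2 f/∂y ∂x = (-4*x) - (-4*x) = 0 (equality of mixed partials for smooth f).
Similarly for dx ∧ dz and dy ∧ dz — all coefficients vanish. So d(df) = 0.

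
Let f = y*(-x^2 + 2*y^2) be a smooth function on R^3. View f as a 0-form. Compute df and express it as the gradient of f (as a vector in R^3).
df = (-2*x*y) dx + (-x^2 + 6*y^2) dy + (0) dz; grad f = (-2*x*y, -x^2 + 6*y^2, 0)

For a 0-form f, d f = (∂f/∂x) dx + (∂f/∂y) dy + (∂f/∂z) dz. The components of the vector representation are exactly the entries of grad f in Cartesian coordinates:
  ∂f/∂x = -2*x*y
  ∂f/∂y = -x^2 + 6*y^2
  ∂f/∂z = 0.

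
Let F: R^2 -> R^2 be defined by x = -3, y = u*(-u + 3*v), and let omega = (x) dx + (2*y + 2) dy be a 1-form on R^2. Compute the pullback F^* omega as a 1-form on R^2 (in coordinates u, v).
F^* omega = (4*u^3 - 18*u^2*v + 18*u*v^2 - 4*u + 6*v) du + (6*u*(-u^2 + 3*u*v + 1)) dv

Using F^*(f dg) = (f ∘ F) d(g ∘ F), substitute each coordinate x_i by F_i(u, v) in f_i, and replace dx_i by d F_i = (∂F_i/∂u) du + (∂F_i/∂v) dv.
  For the x component: f_1(F) = -3; d F_1 = (0) du + (0) dv
  For the y component: f_2(F) = -2*u^2 + 6*u*v + 2; d F_2 = (-2*u + 3*v) du + (3*u) dv
Combining and collecting du, dv coefficients:
  coeff of du: 4*u^3 - 18*u^2*v + 18*u*v^2 - 4*u + 6*v
  coeff of dv: 6*u*(-u^2 + 3*u*v + 1)
F^* omega = (4*u^3 - 18*u^2*v + 18*u*v^2 - 4*u + 6*v) du + (6*u*(-u^2 + 3*u*v + 1)) dv.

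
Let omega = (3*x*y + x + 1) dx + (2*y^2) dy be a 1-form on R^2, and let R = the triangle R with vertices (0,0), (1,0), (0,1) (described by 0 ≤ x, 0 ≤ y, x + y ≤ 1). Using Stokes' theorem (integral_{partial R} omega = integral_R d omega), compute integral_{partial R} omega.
integral_(partial R) omega = -1/2

Stokes: integral_partial_R omega = integral_R d omega with d omega = (∂Q/∂x - ∂P/∂y) dx ∧ dy.
  ∂Q/∂x = 0
  ∂P/∂y = 3*x
  integrand = ∂Q/∂x - ∂P/∂y = -3*x.
Integrating over R: integral_0^1 integral_0^{1-x} (-3*x) dy dx = -1/2.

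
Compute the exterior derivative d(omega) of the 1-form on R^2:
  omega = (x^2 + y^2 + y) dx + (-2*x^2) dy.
d(omega) = (-4*x - 2*y - 1) dx ∧ dy

For a 1-form omega = sum_i f_i dx_i, the exterior derivative is
  d(omega) = sum_{i < j} (∂f_j/∂x_i - ∂f_i/∂x_j) dx_i ∧ dx_j.
  coefficient of dx ∧ dy: ∂f_2/∂x - ∂f_1/∂y = ∂(-2*x^2)/∂x - ∂(x^2 + y^2 + y)/∂y = -4*x - 2*y - 1
Assembling: d(omega) = (-4*x - 2*y - 1) dx ∧ dy.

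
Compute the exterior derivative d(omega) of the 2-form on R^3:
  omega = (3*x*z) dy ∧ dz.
d(omega) = (3*z) dx ∧ dy ∧ dz

For a 2-form omega = sum_{i<j} g_{ij} dx_i ∧ dx_j, the exterior derivative is
  d(omega) = sum_{i<j} d(g_{ij}) ∧ dx_i ∧ dx_j = sum_{i<j, k} (∂g_{ij}/∂x_k) dx_k ∧ dx_i ∧ dx_j.
Expand each term, using dx_k ∧ dx_i ∧ dx_j = sgn(permutation) dx_{(a)} ∧ dx_{(b)} ∧ dx_{(c)} with (a < b < c) sorted:
  d(3*x*z) includes (∂/∂x)(3*x*z) dx = (3*z) dx, which multiplied by dy ∧ dz gives (3*z) dx ∧ dy ∧ dz
Collecting like 3-forms: d(omega) = (3*z) dx ∧ dy ∧ dz.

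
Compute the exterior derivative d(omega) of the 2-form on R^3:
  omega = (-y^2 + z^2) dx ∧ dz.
d(omega) = (2*y) dx ∧ dy ∧ dz

For a 2-form omega = sum_{i<j} g_{ij} dx_i ∧ dx_j, the exterior derivative is
  d(omega) = sum_{i<j} d(g_{ij}) ∧ dx_i ∧ dx_j = sum_{i<j, k} (∂g_{ij}/∂x_k) dx_k ∧ dx_i ∧ dx_j.
Expand each term, using dx_k ∧ dx_i ∧ dx_j = sgn(permutation) dx_{(a)} ∧ dx_{(b)} ∧ dx_{(c)} with (a < b < c) sorted:
  d(-y^2 + z^2) includes (∂/∂y)(-y^2 + z^2) dy = (-2*y) dy, which multiplied by dx ∧ dz gives (2*y) dx ∧ dy ∧ dz
Collecting like 3-forms: d(omega) = (2*y) dx ∧ dy ∧ dz.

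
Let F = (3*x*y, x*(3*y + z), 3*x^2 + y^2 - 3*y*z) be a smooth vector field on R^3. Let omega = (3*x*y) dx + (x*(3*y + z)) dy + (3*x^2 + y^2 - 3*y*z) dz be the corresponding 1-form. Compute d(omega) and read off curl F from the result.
d(omega) = (-x + 2*y - 3*z) dy ∧ dz + (-6*x) dz ∧ dx + (-3*x + 3*y + z) dx ∧ dy; curl F = (-x + 2*y - 3*z, -6*x, -3*x + 3*y + z)

d omega = sum_{i<j} (∂f_j/∂x_i - ∂f_i/∂x_j) dx_i ∧ dx_j. Under the identification (dy ∧ dz, dz ∧ dx, dx ∧ dy) ↔ (e_x, e_y, e_z), the coefficients are exactly the components of curl F. Compute:
  ∂R/∂y - ∂Q/∂z = (2*y - 3*z) - (x) = -x + 2*y - 3*z
  ∂P/∂z - ∂R/∂x = (0) - (6*x) = -6*x
  ∂Q/∂x - ∂P/∂y = (3*y + z) - (3*x) = -3*x + 3*y + z.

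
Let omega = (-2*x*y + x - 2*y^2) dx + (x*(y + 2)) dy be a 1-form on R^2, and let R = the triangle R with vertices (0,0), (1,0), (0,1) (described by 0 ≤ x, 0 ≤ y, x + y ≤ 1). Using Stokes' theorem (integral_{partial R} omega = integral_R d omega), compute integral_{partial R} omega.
integral_(partial R) omega = 13/6

Stokes: integral_partial_R omega = integral_R d omega with d omega = (∂Q/∂x - ∂P/∂y) dx ∧ dy.
  ∂Q/∂x = y + 2
  ∂P/∂y = -2*x - 4*y
  integrand = ∂Q/∂x - ∂P/∂y = 2*x + 5*y + 2.
Integrating over R: integral_0^1 integral_0^{1-x} (2*x + 5*y + 2) dy dx = 13/6.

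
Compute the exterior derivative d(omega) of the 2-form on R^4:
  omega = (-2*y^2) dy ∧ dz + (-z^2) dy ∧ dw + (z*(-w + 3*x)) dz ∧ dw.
d(omega) = (2*z) dy ∧ dz ∧ dw + (3*z) dx ∧ dz ∧ dw

For a 2-form omega = sum_{i<j} g_{ij} dx_i ∧ dx_j, the exterior derivative is
  d(omega) = sum_{i<j} d(g_{ij}) ∧ dx_i ∧ dx_j = sum_{i<j, k} (∂g_{ij}/∂x_k) dx_k ∧ dx_i ∧ dx_j.
Expand each term, using dx_k ∧ dx_i ∧ dx_j = sgn(permutation) dx_{(a)} ∧ dx_{(b)} ∧ dx_{(c)} with (a < b < c) sorted:
  d(-z^2) includes (∂/∂z)(-z^2) dz = (-2*z) dz, which multiplied by dy ∧ dw gives (2*z) dy ∧ dz ∧ dw
  d(z*(-w + 3*x)) includes (∂/∂x)(z*(-w + 3*x)) dx = (3*z) dx, which multiplied by dz ∧ dw gives (3*z) dx ∧ dz ∧ dw
Collecting like 3-forms: d(omega) = (2*z) dy ∧ dz ∧ dw + (3*z) dx ∧ dz ∧ dw.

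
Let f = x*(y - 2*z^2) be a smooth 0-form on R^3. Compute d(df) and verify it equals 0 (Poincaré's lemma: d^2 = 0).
d(df) = 0

Step 1: df = sum_i (∂f/∂x_i) dx_i = (y - 2*z^2) dx + (x) dy + (-4*x*z) dz.
Step 2: Apply d again. Using the 1-form formula, the coefficient of dx ∧ dy in d(df) is ∂^2 f/∂x ∂y - ∂^2 f/∂y ∂x = (1) - (1) = 0 (equality of mixed partials for smooth f).
Similarly for dx ∧ dz and dy ∧ dz — all coefficients vanish. So d(df) = 0.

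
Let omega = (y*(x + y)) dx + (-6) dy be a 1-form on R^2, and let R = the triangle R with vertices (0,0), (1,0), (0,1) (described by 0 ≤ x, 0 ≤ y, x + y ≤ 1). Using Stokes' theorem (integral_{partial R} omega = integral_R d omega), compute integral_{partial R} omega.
integral_(partial R) omega = -1/2

Stokes: integral_partial_R omega = integral_R d omega with d omega = (∂Q/∂x - ∂P/∂y) dx ∧ dy.
  ∂Q/∂x = 0
  ∂P/∂y = x + 2*y
  integrand = ∂Q/∂x - ∂P/∂y = -x - 2*y.
Integrating over R: integral_0^1 integral_0^{1-x} (-x - 2*y) dy dx = -1/2.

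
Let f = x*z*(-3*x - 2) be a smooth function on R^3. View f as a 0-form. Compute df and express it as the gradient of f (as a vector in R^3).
df = (2*z*(-3*x - 1)) dx + (0) dy + (x*(-3*x - 2)) dz; grad f = (2*z*(-3*x - 1), 0, x*(-3*x - 2))

For a 0-form f, d f = (∂f/∂x) dx + (∂f/∂y) dy + (∂f/∂z) dz. The components of the vector representation are exactly the entries of grad f in Cartesian coordinates:
  ∂f/∂x = 2*z*(-3*x - 1)
  ∂f/∂y = 0
  ∂f/∂z = x*(-3*x - 2).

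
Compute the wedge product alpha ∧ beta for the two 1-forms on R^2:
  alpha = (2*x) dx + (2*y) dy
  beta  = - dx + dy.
alpha ∧ beta = (2*x + 2*y) dx ∧ dy

Distribute the wedge, using dx_i ∧ dx_j = -dx_j ∧ dx_i and dx_i ∧ dx_i = 0. For each pair (i, j) with i < j, the coefficient of dx_i ∧ dx_j in alpha ∧ beta is (alpha_i * beta_j - alpha_j * beta_i). Collecting: alpha ∧ beta = (2*x + 2*y) dx ∧ dy.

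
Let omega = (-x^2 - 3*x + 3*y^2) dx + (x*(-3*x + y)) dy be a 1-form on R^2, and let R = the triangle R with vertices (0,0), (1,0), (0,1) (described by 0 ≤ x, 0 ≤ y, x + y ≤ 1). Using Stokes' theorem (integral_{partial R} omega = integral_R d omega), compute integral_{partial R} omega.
integral_(partial R) omega = -11/6

Stokes: integral_partial_R omega = integral_R d omega with d omega = (∂Q/∂x - ∂P/∂y) dx ∧ dy.
  ∂Q/∂x = -6*x + y
  ∂P/∂y = 6*y
  integrand = ∂Q/∂x - ∂P/∂y = -6*x - 5*y.
Integrating over R: integral_0^1 integral_0^{1-x} (-6*x - 5*y) dy dx = -11/6.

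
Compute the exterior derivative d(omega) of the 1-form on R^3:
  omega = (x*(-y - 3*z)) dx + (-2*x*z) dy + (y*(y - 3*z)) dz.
d(omega) = (x - 2*z) dx ∧ dy + (3*x) dx ∧ dz + (2*x + 2*y - 3*z) dy ∧ dz

For a 1-form omega = sum_i f_i dx_i, the exterior derivative is
  d(omega) = sum_{i < j} (∂f_j/∂x_i - ∂f_i/∂x_j) dx_i ∧ dx_j.
  coefficient of dx ∧ dy: ∂f_2/∂x - ∂f_1/∂y = ∂(-2*x*z)/∂x - ∂(x*(-y - 3*z))/∂y = x - 2*z
  coefficient of dx ∧ dz: ∂f_3/∂x - ∂f_1/∂z = ∂(y*(y - 3*z))/∂x - ∂(x*(-y - 3*z))/∂z = 3*x
  coefficient of dy ∧ dz: ∂f_3/∂y - ∂f_2/∂z = ∂(y*(y - 3*z))/∂y - ∂(-2*x*z)/∂z = 2*x + 2*y - 3*z
Assembling: d(omega) = (x - 2*z) dx ∧ dy + (3*x) dx ∧ dz + (2*x + 2*y - 3*z) dy ∧ dz.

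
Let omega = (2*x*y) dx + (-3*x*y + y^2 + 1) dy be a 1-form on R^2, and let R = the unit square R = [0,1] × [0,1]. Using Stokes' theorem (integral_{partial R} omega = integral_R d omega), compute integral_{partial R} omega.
integral_(partial R) omega = -5/2

Stokes: integral_partial_R omega = integral_R d omega with d omega = (∂Q/∂x - ∂P/∂y) dx ∧ dy.
  ∂Q/∂x = -3*y
  ∂P/∂y = 2*x
  integrand = ∂Q/∂x - ∂P/∂y = -2*x - 3*y.
Integrating over R: integral_0^1 integral_0^1 (-2*x - 3*y) dx dy = -5/2.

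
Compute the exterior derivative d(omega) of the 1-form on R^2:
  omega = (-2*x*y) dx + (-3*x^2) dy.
d(omega) = (-4*x) dx ∧ dy

For a 1-form omega = sum_i f_i dx_i, the exterior derivative is
  d(omega) = sum_{i < j} (∂f_j/∂x_i - ∂f_i/∂x_j) dx_i ∧ dx_j.
  coefficient of dx ∧ dy: ∂f_2/∂x - ∂f_1/∂y = ∂(-3*x^2)/∂x - ∂(-2*x*y)/∂y = -4*x
Assembling: d(omega) = (-4*x) dx ∧ dy.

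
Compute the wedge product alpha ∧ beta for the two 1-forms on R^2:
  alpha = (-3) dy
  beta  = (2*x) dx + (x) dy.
alpha ∧ beta = (6*x) dx ∧ dy

Distribute the wedge, using dx_i ∧ dx_j = -dx_j ∧ dx_i and dx_i ∧ dx_i = 0. For each pair (i, j) with i < j, the coefficient of dx_i ∧ dx_j in alpha ∧ beta is (alpha_i * beta_j - alpha_j * beta_i). Collecting: alpha ∧ beta = (6*x) dx ∧ dy.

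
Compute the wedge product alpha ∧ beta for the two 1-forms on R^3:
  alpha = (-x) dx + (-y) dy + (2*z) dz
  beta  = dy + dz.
alpha ∧ beta = (-x) dx ∧ dy + (-x) dx ∧ dz + (-y - 2*z) dy ∧ dz

Distribute the wedge, using dx_i ∧ dx_j = -dx_j ∧ dx_i and dx_i ∧ dx_i = 0. For each pair (i, j) with i < j, the coefficient of dx_i ∧ dx_j in alpha ∧ beta is (alpha_i * beta_j - alpha_j * beta_i). Collecting: alpha ∧ beta = (-x) dx ∧ dy + (-x) dx ∧ dz + (-y - 2*z) dy ∧ dz.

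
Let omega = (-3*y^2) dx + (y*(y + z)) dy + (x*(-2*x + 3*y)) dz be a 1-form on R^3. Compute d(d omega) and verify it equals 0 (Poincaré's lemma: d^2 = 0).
d(d omega) = 0

Step 1: d omega = sum_{i<j} (∂f_j/∂x_i - ∂f_i/∂x_j) dx_i ∧ dx_j:
  coeff of dx ∧ dy: 6*y
  coeff of dx ∧ dz: -4*x + 3*y
  coeff of dy ∧ dz: 3*x - y
Step 2: Apply d again to each 2-form coefficient. The only possible 3-form in R^3 is dx ∧ dy ∧ dz, with coefficient
  ∂(coeff of dy∧dz)/∂x - ∂(coeff of dx∧dz)/∂y + ∂(coeff of dx∧dy)/∂z
  = ∂/∂x (3*x - y) - ∂/∂y (-4*x + 3*y) + ∂/∂z (6*y).
Each of these terms simplifies to sums of mixed partials that cancel in pairs. The result is 0 (by equality of mixed partials for smooth functions — Schwarz / Clairaut).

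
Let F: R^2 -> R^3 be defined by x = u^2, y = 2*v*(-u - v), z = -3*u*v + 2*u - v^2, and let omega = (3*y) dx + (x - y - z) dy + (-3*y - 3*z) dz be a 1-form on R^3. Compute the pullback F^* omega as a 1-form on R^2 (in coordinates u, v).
F^* omega = (-14*u^2*v - 67*u*v^2 + 52*u*v - 12*u - 33*v^3 + 18*v^2) du + (-2*u^3 - 59*u^2*v + 22*u^2 - 83*u*v^2 + 20*u*v - 30*v^3) dv

Using F^*(f dg) = (f ∘ F) d(g ∘ F), substitute each coordinate x_i by F_i(u, v) in f_i, and replace dx_i by d F_i = (∂F_i/∂u) du + (∂F_i/∂v) dv.
  For the x component: f_1(F) = 6*v*(-u - v); d F_1 = (2*u) du + (0) dv
  For the y component: f_2(F) = u^2 + 5*u*v - 2*u + 3*v^2; d F_2 = (-2*v) du + (-2*u - 4*v) dv
  For the z component: f_3(F) = 15*u*v - 6*u + 9*v^2; d F_3 = (2 - 3*v) du + (-3*u - 2*v) dv
Combining and collecting du, dv coefficients:
  coeff of du: -14*u^2*v - 67*u*v^2 + 52*u*v - 12*u - 33*v^3 + 18*v^2
  coeff of dv: -2*u^3 - 59*u^2*v + 22*u^2 - 83*u*v^2 + 20*u*v - 30*v^3
F^* omega = (-14*u^2*v - 67*u*v^2 + 52*u*v - 12*u - 33*v^3 + 18*v^2) du + (-2*u^3 - 59*u^2*v + 22*u^2 - 83*u*v^2 + 20*u*v - 30*v^3) dv.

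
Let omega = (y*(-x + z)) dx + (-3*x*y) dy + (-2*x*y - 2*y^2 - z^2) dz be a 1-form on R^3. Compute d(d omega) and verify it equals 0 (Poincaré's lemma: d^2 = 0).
d(d omega) = 0

Step 1: d omega = sum_{i<j} (∂f_j/∂x_i - ∂f_i/∂x_j) dx_i ∧ dx_j:
  coeff of dx ∧ dy: x - 3*y - z
  coeff of dx ∧ dz: -3*y
  coeff of dy ∧ dz: -2*x - 4*y
Step 2: Apply d again to each 2-form coefficient. The only possible 3-form in R^3 is dx ∧ dy ∧ dz, with coefficient
  ∂(coeff of dy∧dz)/∂x - ∂(coeff of dx∧dz)/∂y + ∂(coeff of dx∧dy)/∂z
  = ∂/∂x (-2*x - 4*y) - ∂/∂y (-3*y) + ∂/∂z (x - 3*y - z).
Each of these terms simplifies to sums of mixed partials that cancel in pairs. The result is 0 (by equality of mixed partials for smooth functions — Schwarz / Clairaut).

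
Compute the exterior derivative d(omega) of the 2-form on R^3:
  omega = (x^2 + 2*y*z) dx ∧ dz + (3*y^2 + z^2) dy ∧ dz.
d(omega) = (-2*z) dx ∧ dy ∧ dz

For a 2-form omega = sum_{i<j} g_{ij} dx_i ∧ dx_j, the exterior derivative is
  d(omega) = sum_{i<j} d(g_{ij}) ∧ dx_i ∧ dx_j = sum_{i<j, k} (∂g_{ij}/∂x_k) dx_k ∧ dx_i ∧ dx_j.
Expand each term, using dx_k ∧ dx_i ∧ dx_j = sgn(permutation) dx_{(a)} ∧ dx_{(b)} ∧ dx_{(c)} with (a < b < c) sorted:
  d(x^2 + 2*y*z) includes (∂/∂y)(x^2 + 2*y*z) dy = (2*z) dy, which multiplied by dx ∧ dz gives (-2*z) dx ∧ dy ∧ dz
Collecting like 3-forms: d(omega) = (-2*z) dx ∧ dy ∧ dz.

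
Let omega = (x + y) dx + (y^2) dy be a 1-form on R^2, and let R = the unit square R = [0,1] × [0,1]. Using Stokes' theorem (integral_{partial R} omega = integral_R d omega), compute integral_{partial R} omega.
integral_(partial R) omega = -1

Stokes: integral_partial_R omega = integral_R d omega with d omega = (∂Q/∂x - ∂P/∂y) dx ∧ dy.
  ∂Q/∂x = 0
  ∂P/∂y = 1
  integrand = ∂Q/∂x - ∂P/∂y = -1.
Integrating over R: integral_0^1 integral_0^1 (-1) dx dy = -1.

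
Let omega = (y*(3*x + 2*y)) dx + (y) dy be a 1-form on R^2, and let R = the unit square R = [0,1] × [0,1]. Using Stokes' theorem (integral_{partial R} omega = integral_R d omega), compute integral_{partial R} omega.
integral_(partial R) omega = -7/2

Stokes: integral_partial_R omega = integral_R d omega with d omega = (∂Q/∂x - ∂P/∂y) dx ∧ dy.
  ∂Q/∂x = 0
  ∂P/∂y = 3*x + 4*y
  integrand = ∂Q/∂x - ∂P/∂y = -3*x - 4*y.
Integrating over R: integral_0^1 integral_0^1 (-3*x - 4*y) dx dy = -7/2.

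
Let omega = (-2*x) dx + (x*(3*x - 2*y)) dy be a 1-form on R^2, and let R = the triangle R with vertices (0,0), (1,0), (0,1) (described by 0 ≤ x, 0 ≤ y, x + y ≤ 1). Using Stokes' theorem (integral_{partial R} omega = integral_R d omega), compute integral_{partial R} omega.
integral_(partial R) omega = 2/3

Stokes: integral_partial_R omega = integral_R d omega with d omega = (∂Q/∂x - ∂P/∂y) dx ∧ dy.
  ∂Q/∂x = 6*x - 2*y
  ∂P/∂y = 0
  integrand = ∂Q/∂x - ∂P/∂y = 6*x - 2*y.
Integrating over R: integral_0^1 integral_0^{1-x} (6*x - 2*y) dy dx = 2/3.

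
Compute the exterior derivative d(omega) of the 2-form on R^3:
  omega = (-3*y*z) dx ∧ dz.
d(omega) = (3*z) dx ∧ dy ∧ dz

For a 2-form omega = sum_{i<j} g_{ij} dx_i ∧ dx_j, the exterior derivative is
  d(omega) = sum_{i<j} d(g_{ij}) ∧ dx_i ∧ dx_j = sum_{i<j, k} (∂g_{ij}/∂x_k) dx_k ∧ dx_i ∧ dx_j.
Expand each term, using dx_k ∧ dx_i ∧ dx_j = sgn(permutation) dx_{(a)} ∧ dx_{(b)} ∧ dx_{(c)} with (a < b < c) sorted:
  d(-3*y*z) includes (∂/∂y)(-3*y*z) dy = (-3*z) dy, which multiplied by dx ∧ dz gives (3*z) dx ∧ dy ∧ dz
Collecting like 3-forms: d(omega) = (3*z) dx ∧ dy ∧ dz.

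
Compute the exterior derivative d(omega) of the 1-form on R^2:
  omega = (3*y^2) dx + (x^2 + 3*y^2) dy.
d(omega) = (2*x - 6*y) dx ∧ dy

For a 1-form omega = sum_i f_i dx_i, the exterior derivative is
  d(omega) = sum_{i < j} (∂f_j/∂x_i - ∂f_i/∂x_j) dx_i ∧ dx_j.
  coefficient of dx ∧ dy: ∂f_2/∂x - ∂f_1/∂y = ∂(x^2 + 3*y^2)/∂x - ∂(3*y^2)/∂y = 2*x - 6*y
Assembling: d(omega) = (2*x - 6*y) dx ∧ dy.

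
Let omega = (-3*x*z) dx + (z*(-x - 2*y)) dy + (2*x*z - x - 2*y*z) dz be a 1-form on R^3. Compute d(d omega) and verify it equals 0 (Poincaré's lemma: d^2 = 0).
d(d omega) = 0

Step 1: d omega = sum_{i<j} (∂f_j/∂x_i - ∂f_i/∂x_j) dx_i ∧ dx_j:
  coeff of dx ∧ dy: -z
  coeff of dx ∧ dz: 3*x + 2*z - 1
  coeff of dy ∧ dz: x + 2*y - 2*z
Step 2: Apply d again to each 2-form coefficient. The only possible 3-form in R^3 is dx ∧ dy ∧ dz, with coefficient
  ∂(coeff of dy∧dz)/∂x - ∂(coeff of dx∧dz)/∂y + ∂(coeff of dx∧dy)/∂z
  = ∂/∂x (x + 2*y - 2*z) - ∂/∂y (3*x + 2*z - 1) + ∂/∂z (-z).
Each of these terms simplifies to sums of mixed partials that cancel in pairs. The result is 0 (by equality of mixed partials for smooth functions — Schwarz / Clairaut).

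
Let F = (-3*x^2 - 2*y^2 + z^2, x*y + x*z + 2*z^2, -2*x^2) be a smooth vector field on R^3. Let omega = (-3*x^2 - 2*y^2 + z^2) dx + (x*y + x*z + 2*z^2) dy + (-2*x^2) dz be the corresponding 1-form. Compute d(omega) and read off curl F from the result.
d(omega) = (-x - 4*z) dy ∧ dz + (4*x + 2*z) dz ∧ dx + (5*y + z) dx ∧ dy; curl F = (-x - 4*z, 4*x + 2*z, 5*y + z)

d omega = sum_{i<j} (∂f_j/∂x_i - ∂f_i/∂x_j) dx_i ∧ dx_j. Under the identification (dy ∧ dz, dz ∧ dx, dx ∧ dy) ↔ (e_x, e_y, e_z), the coefficients are exactly the components of curl F. Compute:
  ∂R/∂y - ∂Q/∂z = (0) - (x + 4*z) = -x - 4*z
  ∂P/∂z - ∂R/∂x = (2*z) - (-4*x) = 4*x + 2*z
  ∂Q/∂x - ∂P/∂y = (y + z) - (-4*y) = 5*y + z.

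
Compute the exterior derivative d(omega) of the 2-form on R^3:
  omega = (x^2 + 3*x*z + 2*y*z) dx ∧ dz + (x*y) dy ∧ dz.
d(omega) = (y - 2*z) dx ∧ dy ∧ dz

For a 2-form omega = sum_{i<j} g_{ij} dx_i ∧ dx_j, the exterior derivative is
  d(omega) = sum_{i<j} d(g_{ij}) ∧ dx_i ∧ dx_j = sum_{i<j, k} (∂g_{ij}/∂x_k) dx_k ∧ dx_i ∧ dx_j.
Expand each term, using dx_k ∧ dx_i ∧ dx_j = sgn(permutation) dx_{(a)} ∧ dx_{(b)} ∧ dx_{(c)} with (a < b < c) sorted:
  d(x^2 + 3*x*z + 2*y*z) includes (∂/∂y)(x^2 + 3*x*z + 2*y*z) dy = (2*z) dy, which multiplied by dx ∧ dz gives (-2*z) dx ∧ dy ∧ dz
  d(x*y) includes (∂/∂x)(x*y) dx = (y) dx, which multiplied by dy ∧ dz gives (y) dx ∧ dy ∧ dz
Collecting like 3-forms: d(omega) = (y - 2*z) dx ∧ dy ∧ dz.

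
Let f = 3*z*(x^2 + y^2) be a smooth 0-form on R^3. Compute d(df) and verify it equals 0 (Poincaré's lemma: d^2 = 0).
d(df) = 0

Step 1: df = sum_i (∂f/∂x_i) dx_i = (6*x*z) dx + (6*y*z) dy + (3*x^2 + 3*y^2) dz.
Step 2: Apply d again. Using the 1-form formula, the coefficient of dx ∧ dy in d(df) is ∂^2 f/∂x ∂y - ∂^2 f/∂y ∂x = (0) - (0) = 0 (equality of mixed partials for smooth f).
Similarly for dx ∧ dz and dy ∧ dz — all coefficients vanish. So d(df) = 0.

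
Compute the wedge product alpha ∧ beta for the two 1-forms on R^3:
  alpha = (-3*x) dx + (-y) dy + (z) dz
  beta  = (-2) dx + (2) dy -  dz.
alpha ∧ beta = (-6*x - 2*y) dx ∧ dy + (3*x + 2*z) dx ∧ dz + (y - 2*z) dy ∧ dz

Distribute the wedge, using dx_i ∧ dx_j = -dx_j ∧ dx_i and dx_i ∧ dx_i = 0. For each pair (i, j) with i < j, the coefficient of dx_i ∧ dx_j in alpha ∧ beta is (alpha_i * beta_j - alpha_j * beta_i). Collecting: alpha ∧ beta = (-6*x - 2*y) dx ∧ dy + (3*x + 2*z) dx ∧ dz + (y - 2*z) dy ∧ dz.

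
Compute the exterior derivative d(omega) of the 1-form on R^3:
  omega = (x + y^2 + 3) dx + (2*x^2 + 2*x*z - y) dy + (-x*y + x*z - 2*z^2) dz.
d(omega) = (4*x - 2*y + 2*z) dx ∧ dy + (-y + z) dx ∧ dz + (-3*x) dy ∧ dz

For a 1-form omega = sum_i f_i dx_i, the exterior derivative is
  d(omega) = sum_{i < j} (∂f_j/∂x_i - ∂f_i/∂x_j) dx_i ∧ dx_j.
  coefficient of dx ∧ dy: ∂f_2/∂x - ∂f_1/∂y = ∂(2*x^2 + 2*x*z - y)/∂x - ∂(x + y^2 + 3)/∂y = 4*x - 2*y + 2*z
  coefficient of dx ∧ dz: ∂f_3/∂x - ∂f_1/∂z = ∂(-x*y + x*z - 2*z^2)/∂x - ∂(x + y^2 + 3)/∂z = -y + z
  coefficient of dy ∧ dz: ∂f_3/∂y - ∂f_2/∂z = ∂(-x*y + x*z - 2*z^2)/∂y - ∂(2*x^2 + 2*x*z - y)/∂z = -3*x
Assembling: d(omega) = (4*x - 2*y + 2*z) dx ∧ dy + (-y + z) dx ∧ dz + (-3*x) dy ∧ dz.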